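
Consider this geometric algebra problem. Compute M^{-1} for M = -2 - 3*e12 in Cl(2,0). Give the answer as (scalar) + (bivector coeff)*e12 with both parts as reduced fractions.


M = -2 - 3*e12, where e12^2 = -1.
Since M commutes with its reverse ~M = a - b*e12, M * ~M = a^2 - b^2*e12^2 = a^2 + b^2.
So M^{-1} = ~M / (a^2 + b^2) = (a - b*e12)/(a^2 + b^2).
a^2 + b^2 = 4 + 9 = 13
Scalar part = -2/13 = -2/13
Bivector coeff = 3/13 = 3/13
M^{-1} = -2/13 + 3/13*e12


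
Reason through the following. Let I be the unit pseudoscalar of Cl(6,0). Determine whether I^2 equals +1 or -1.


The pseudoscalar I = e1...e_n (product of all n generators) of Cl(p,q) satisfies I^2 = (-1)^(q + n(n-1)/2).
p = 6, q = 0, n = p + q = 6
n(n-1)/2 = 6 * 5 / 2 = 15
Exponent = q + n(n-1)/2 = 0 + 15 = 15
I^2 = (-1)^15 = -1


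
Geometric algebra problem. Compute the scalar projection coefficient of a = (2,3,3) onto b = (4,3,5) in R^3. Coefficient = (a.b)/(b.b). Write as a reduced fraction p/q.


Projection coefficient = (a . b) / (b . b)
a . b = 2*4 + 3*3 + 3*5
= 8 + 9 + 15 = 32
b . b = 4^2 + 3^2 + 5^2
= 16 + 9 + 25 = 50
Coefficient = 32/50
In lowest terms: 16/25


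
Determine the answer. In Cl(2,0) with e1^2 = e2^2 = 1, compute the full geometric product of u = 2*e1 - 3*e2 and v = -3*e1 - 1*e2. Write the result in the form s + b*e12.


Expand: (2*e1 - 3*e2)(-3*e1 - 1*e2)
= 2*(-3)*e1e1 + 2*(-1)*e1e2 + (-3)*(-3)*e2e1 + (-3)*(-1)*e2e2
Using e1^2 = e2^2 = 1, e2e1 = -e1e2:
Scalar part s = 2*(-3) + (-3)*(-1) = -6 + 3 = -3
Bivector part b = 2*(-1) - (-3)*(-3) = -2 - 9 = -11
uv = -3 - 11*e12


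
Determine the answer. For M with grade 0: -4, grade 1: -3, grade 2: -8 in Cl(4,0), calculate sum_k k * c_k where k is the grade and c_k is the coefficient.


Grade-weighted sum = sum of grade_k * coefficient_k
0*(-4) = 0
1*(-3) = -3
2*(-8) = -16
Total = 0 + (-3) + (-16) = -19


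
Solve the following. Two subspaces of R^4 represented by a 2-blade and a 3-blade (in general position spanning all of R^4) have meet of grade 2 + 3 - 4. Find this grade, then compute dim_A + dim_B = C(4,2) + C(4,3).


Meet grade = grade(A) + grade(B) - n
= 2 + 3 - 4 = 1
C(4,2) = 6
C(4,3) = 4
dim_A + dim_B = 6 + 4 = 10


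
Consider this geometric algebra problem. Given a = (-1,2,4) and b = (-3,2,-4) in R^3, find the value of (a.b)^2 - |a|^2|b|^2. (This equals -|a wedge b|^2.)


a . b = (-1)*(-3) + 2*2 + 4*(-4)
= 3 + 4 + (-16) = -9
|a|^2 = (-1)^2 + 2^2 + 4^2 = 21
|b|^2 = (-3)^2 + 2^2 + (-4)^2 = 29
(a.b)^2 = (-9)^2 = 81
|a|^2 * |b|^2 = 21 * 29 = 609
Result = 81 - 609 = -528


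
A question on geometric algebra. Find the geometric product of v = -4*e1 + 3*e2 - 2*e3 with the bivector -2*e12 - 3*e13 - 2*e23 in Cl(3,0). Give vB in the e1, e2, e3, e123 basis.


vB has grade-1 (vector) and grade-3 (trivector) parts: vB = (v _| B) + (v ^ B).
Vector part <vB>_1:
  e1: -v2*b12 - v3*b13 = -(3)*(-2) - (-2)*(-3) = 0
  e2: v1*b12 - v3*b23 = (-4)*(-2) - (-2)*(-2) = 4
  e3: v1*b13 + v2*b23 = (-4)*(-3) + (3)*(-2) = 6
Trivector part <vB>_3:
  e123: v1*b23 - v2*b13 + v3*b12 = (-4)*(-2) - (3)*(-3) + (-2)*(-2) = 21
vB = 0*e1 + 4*e2 + 6*e3 + 21*e123


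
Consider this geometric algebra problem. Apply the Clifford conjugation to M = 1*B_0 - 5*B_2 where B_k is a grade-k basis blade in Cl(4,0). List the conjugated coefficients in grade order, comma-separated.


Clifford conjugate sign for grade k: (-1)^(k(k+1)/2)
Grade 0: (-1)^(0*1/2) = (-1)^0 = 1, coeff 1 -> 1
Grade 2: (-1)^(2*3/2) = (-1)^3 = -1, coeff -5 -> 5
Conjugated coefficients: 1, 5


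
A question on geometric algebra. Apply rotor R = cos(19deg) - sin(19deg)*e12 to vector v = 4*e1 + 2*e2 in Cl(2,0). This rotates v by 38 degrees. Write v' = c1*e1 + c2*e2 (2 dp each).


Rotor R = cos(19deg) - sin(19deg)*e12
Rotation angle theta = 2 * 19 = 38 degrees
v' = R*v*~R rotates v by theta.
cos(38deg) = 0.7880, sin(38deg) = 0.6157
v'_1 = 4*cos(38deg) - 2*sin(38deg)
= 4*0.7880 - 2*0.6157
= 1.92
v'_2 = 4*sin(38deg) + 2*cos(38deg)
= 4*0.6157 + 2*0.7880
= 4.04
v' = 1.92*e1 + 4.04*e2


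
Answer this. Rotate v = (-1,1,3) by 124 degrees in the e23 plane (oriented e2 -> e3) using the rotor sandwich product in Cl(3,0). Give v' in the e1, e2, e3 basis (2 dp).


Rotor R = cos(62deg) - sin(62deg)*e23
Rotation angle theta = 2 * 62 = 124 degrees in the e23 plane (e2 -> e3).
The component perpendicular to the plane (e1) is invariant: v'_1 = v1 = -1.00
cos(124deg) = -0.5592, sin(124deg) = 0.8290
v'_2 = v2*cos(theta) - v3*sin(theta) = 1*(-0.5592) - 3*0.8290 = -3.05
v'_3 = v2*sin(theta) + v3*cos(theta) = 1*0.8290 + 3*(-0.5592) = -0.85
v' = -1.00*e1 - 3.05*e2 - 0.85*e3


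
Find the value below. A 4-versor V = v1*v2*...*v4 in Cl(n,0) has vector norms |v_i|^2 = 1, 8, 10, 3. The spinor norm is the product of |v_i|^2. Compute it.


Spinor norm N(V) = |v1|^2 * |v2|^2 * ... * |v4|^2
= 1 * 8 * 10 * 3
Running product: 1, 8, 80, 240
N(V) = 240


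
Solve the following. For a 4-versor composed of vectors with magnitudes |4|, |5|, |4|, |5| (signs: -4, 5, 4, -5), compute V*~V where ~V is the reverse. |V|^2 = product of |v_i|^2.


Each vector v_i has |v_i|^2 = s_i^2
Squared scales: (-4)^2 = 16, 5^2 = 25, 4^2 = 16, (-5)^2 = 25
|V|^2 = 16 * 25 * 16 * 25
= 160000


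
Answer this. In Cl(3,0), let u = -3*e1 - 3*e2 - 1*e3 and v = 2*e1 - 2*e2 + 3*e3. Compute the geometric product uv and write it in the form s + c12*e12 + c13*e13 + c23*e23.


In Cl(3,0): e_i^2 = 1, e_ie_j = -e_je_i for i != j.
Scalar part = u . v = (-3)*2 + (-3)*(-2) + (-1)*3
= -6 + 6 + (-3) = -3
e12 coeff = (-3)*(-2) - (-3)*2 = 6 - (-6) = 12
e13 coeff = (-3)*3 - (-1)*2 = -9 - (-2) = -7
e23 coeff = (-3)*3 - (-1)*(-2) = -9 - 2 = -11
uv = -3 + 12*e12 - 7*e13 - 11*e23


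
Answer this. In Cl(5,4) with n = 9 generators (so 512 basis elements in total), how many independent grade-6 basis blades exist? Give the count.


Number of grade-k basis blades in Cl(p,q) with n = p + q is C(n, k).
n = 5 + 4 = 9
C(9, 6) = 9! / (6! * 3!)
= 362880 / (720 * 6)
= 84


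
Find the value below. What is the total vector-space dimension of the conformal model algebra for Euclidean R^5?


The conformal model of R^5 uses Cl(6,1): the 5 Euclidean generators plus two extra orthogonal generators e+ (e+^2 = +1) and e- (e-^2 = -1), from which the null vectors e0, einf are built.
Number of generators m = 5 + 2 = 7.
dim Cl(p,q) = 2^m = 2^7 = 128


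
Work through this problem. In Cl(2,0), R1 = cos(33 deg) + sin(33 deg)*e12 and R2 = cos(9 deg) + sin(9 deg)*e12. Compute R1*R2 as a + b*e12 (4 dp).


Same-plane rotors commute and their half-angles add:
R1*R2 = cos(a1 + a2) + sin(a1 + a2)*e12.
a1 + a2 = 33 + 9 = 42 deg
cos(42 deg) = 0.7431
sin(42 deg) = 0.6691
R1*R2 = 0.7431 + 0.6691*e12


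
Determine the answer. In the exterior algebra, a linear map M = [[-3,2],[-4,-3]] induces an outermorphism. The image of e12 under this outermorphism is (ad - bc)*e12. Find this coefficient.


The outermorphism of a linear map f sends e1^e2 to f(e1)^f(e2).
f(e1) = -3*e1 - 4*e2
f(e2) = 2*e1 - 3*e2
f(e1) ^ f(e2) = (-3*e1 - 4*e2) ^ (2*e1 - 3*e2)
= (-3)*(-3)*e12 + (-4)*2*e21
= (9 - (-8))*e12
= 17*e12
Coefficient = 17


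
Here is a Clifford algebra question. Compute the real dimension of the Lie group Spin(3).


Spin(n) double-covers SO(n); both have Lie algebra so(n) of dimension n(n-1)/2.
n = 3
n(n-1) = 3 * 2 = 6
dim Spin(3) = 6/2 = 3


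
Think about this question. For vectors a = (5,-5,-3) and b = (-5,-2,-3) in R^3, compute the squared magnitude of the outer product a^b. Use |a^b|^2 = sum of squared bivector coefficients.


a wedge b = (a1*b2 - a2*b1)*e12 + (a1*b3 - a3*b1)*e13 + (a2*b3 - a3*b2)*e23
e12 coeff: 5*(-2) - (-5)*(-5) = -10 - 25 = -35
e13 coeff: 5*(-3) - (-3)*(-5) = -15 - 15 = -30
e23 coeff: (-5)*(-3) - (-3)*(-2) = 15 - 6 = 9
|a wedge b|^2 = (-35)^2 + (-30)^2 + 9^2
= 1225 + 900 + 81
= 2206


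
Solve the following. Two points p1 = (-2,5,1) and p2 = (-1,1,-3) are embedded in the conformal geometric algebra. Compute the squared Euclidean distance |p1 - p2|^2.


p1 - p2 = (-1, 4, 4)
|p1 - p2|^2 = (-1)^2 + 4^2 + 4^2
= 1 + 16 + 16
= 33


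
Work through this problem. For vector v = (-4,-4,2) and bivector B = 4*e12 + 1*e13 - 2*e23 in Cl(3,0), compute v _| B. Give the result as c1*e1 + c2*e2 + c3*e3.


Left contraction v _| B = <vB>_1 (grade-1 part of the geometric product vB).
Using e1_|e12 = e2, e2_|e12 = -e1, e1_|e13 = e3, e3_|e13 = -e1, e2_|e23 = e3, e3_|e23 = -e2:
e1 coeff: -v2*b12 - v3*b13 = -(-4)*(4) - (2)*(1) = 14
e2 coeff: v1*b12 - v3*b23 = (-4)*(4) - (2)*(-2) = -12
e3 coeff: v1*b13 + v2*b23 = (-4)*(1) + (-4)*(-2) = 4
v _| B = 14*e1 - 12*e2 + 4*e3


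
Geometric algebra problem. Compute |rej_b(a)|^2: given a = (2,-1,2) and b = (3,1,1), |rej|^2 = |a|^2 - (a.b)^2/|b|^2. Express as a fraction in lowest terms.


|a|^2 = 2^2 + (-1)^2 + 2^2 = 9
|b|^2 = 3^2 + 1^2 + 1^2 = 11
a . b = 2*3 + (-1)*1 + 2*1 = 7
(a.b)^2 = 7^2 = 49
|rej|^2 = 9 - 49/11
= (99 - 49)/11
= 50/11
In lowest terms: 50/11


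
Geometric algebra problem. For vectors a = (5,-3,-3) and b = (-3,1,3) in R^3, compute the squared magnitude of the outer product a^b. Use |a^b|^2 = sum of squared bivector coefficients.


a wedge b = (a1*b2 - a2*b1)*e12 + (a1*b3 - a3*b1)*e13 + (a2*b3 - a3*b2)*e23
e12 coeff: 5*1 - (-3)*(-3) = 5 - 9 = -4
e13 coeff: 5*3 - (-3)*(-3) = 15 - 9 = 6
e23 coeff: (-3)*3 - (-3)*1 = -9 - (-3) = -6
|a wedge b|^2 = (-4)^2 + 6^2 + (-6)^2
= 16 + 36 + 36
= 88


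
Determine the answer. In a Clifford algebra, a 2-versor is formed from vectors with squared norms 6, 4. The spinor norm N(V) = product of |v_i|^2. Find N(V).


Spinor norm N(V) = |v1|^2 * |v2|^2 * ... * |v2|^2
= 6 * 4
Running product: 6, 24
N(V) = 24


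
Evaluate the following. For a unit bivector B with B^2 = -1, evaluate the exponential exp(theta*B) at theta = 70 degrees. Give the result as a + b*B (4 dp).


For a unit bivector B with B^2 = -1, the exponential series gives
e^(theta*B) = cos(theta) + sin(theta)*B (the GA analogue of Euler's formula).
theta = 70 degrees = 1.22173 rad
cos(70 deg) = 0.3420
sin(70 deg) = 0.9397
exp(theta*B) = 0.3420 + 0.9397*B


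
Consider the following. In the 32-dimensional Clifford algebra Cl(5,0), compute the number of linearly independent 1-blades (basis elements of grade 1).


Number of grade-k basis blades in Cl(p,q) with n = p + q is C(n, k).
n = 5 + 0 = 5
C(5, 1) = 5! / (1! * 4!)
= 120 / (1 * 24)
= 5


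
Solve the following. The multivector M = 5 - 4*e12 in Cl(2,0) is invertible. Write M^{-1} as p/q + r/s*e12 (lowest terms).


M = 5 - 4*e12, where e12^2 = -1.
Since M commutes with its reverse ~M = a - b*e12, M * ~M = a^2 - b^2*e12^2 = a^2 + b^2.
So M^{-1} = ~M / (a^2 + b^2) = (a - b*e12)/(a^2 + b^2).
a^2 + b^2 = 25 + 16 = 41
Scalar part = 5/41 = 5/41
Bivector coeff = 4/41 = 4/41
M^{-1} = 5/41 + 4/41*e12


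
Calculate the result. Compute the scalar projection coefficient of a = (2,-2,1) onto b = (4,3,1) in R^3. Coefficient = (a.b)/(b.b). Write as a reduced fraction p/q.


Projection coefficient = (a . b) / (b . b)
a . b = 2*4 + (-2)*3 + 1*1
= 8 + (-6) + 1 = 3
b . b = 4^2 + 3^2 + 1^2
= 16 + 9 + 1 = 26
Coefficient = 3/26
In lowest terms: 3/26


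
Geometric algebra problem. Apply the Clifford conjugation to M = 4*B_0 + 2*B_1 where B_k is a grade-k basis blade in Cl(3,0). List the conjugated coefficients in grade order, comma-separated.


Clifford conjugate sign for grade k: (-1)^(k(k+1)/2)
Grade 0: (-1)^(0*1/2) = (-1)^0 = 1, coeff 4 -> 4
Grade 1: (-1)^(1*2/2) = (-1)^1 = -1, coeff 2 -> -2
Conjugated coefficients: 4, -2


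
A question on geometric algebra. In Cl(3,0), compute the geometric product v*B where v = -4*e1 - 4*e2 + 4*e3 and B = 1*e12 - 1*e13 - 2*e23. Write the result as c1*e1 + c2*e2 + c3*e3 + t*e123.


vB has grade-1 (vector) and grade-3 (trivector) parts: vB = (v _| B) + (v ^ B).
Vector part <vB>_1:
  e1: -v2*b12 - v3*b13 = -(-4)*(1) - (4)*(-1) = 8
  e2: v1*b12 - v3*b23 = (-4)*(1) - (4)*(-2) = 4
  e3: v1*b13 + v2*b23 = (-4)*(-1) + (-4)*(-2) = 12
Trivector part <vB>_3:
  e123: v1*b23 - v2*b13 + v3*b12 = (-4)*(-2) - (-4)*(-1) + (4)*(1) = 8
vB = 8*e1 + 4*e2 + 12*e3 + 8*e123


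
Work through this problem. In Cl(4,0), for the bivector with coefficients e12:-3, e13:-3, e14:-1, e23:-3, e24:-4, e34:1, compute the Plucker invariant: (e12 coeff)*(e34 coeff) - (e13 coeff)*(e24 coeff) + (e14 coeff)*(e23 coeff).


Plucker relation: af - be + cd
a*f = (-3)*1 = -3
b*e = (-3)*(-4) = 12
c*d = (-1)*(-3) = 3
af - be + cd = -3 - 12 + 3
= -12


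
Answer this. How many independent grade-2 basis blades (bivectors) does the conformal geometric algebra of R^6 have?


The conformal model of R^6 uses Cl(7,1) with m = 6 + 2 = 8 generators.
Number of grade-2 blades = C(m, 2) = C(8, 2)
= 8*7/2 = 28


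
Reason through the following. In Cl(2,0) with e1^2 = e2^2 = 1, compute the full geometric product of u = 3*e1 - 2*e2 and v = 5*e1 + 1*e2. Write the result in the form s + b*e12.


Expand: (3*e1 - 2*e2)(5*e1 + 1*e2)
= 3*5*e1e1 + 3*1*e1e2 + (-2)*5*e2e1 + (-2)*1*e2e2
Using e1^2 = e2^2 = 1, e2e1 = -e1e2:
Scalar part s = 3*5 + (-2)*1 = 15 + (-2) = 13
Bivector part b = 3*1 - (-2)*5 = 3 - (-10) = 13
uv = 13 + 13*e12


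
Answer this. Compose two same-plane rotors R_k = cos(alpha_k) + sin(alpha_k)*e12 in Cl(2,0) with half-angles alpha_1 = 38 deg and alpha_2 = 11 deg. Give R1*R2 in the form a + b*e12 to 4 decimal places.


Same-plane rotors commute and their half-angles add:
R1*R2 = cos(a1 + a2) + sin(a1 + a2)*e12.
a1 + a2 = 38 + 11 = 49 deg
cos(49 deg) = 0.6561
sin(49 deg) = 0.7547
R1*R2 = 0.6561 + 0.7547*e12


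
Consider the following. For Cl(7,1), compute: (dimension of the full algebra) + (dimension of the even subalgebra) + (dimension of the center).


n = 7 + 1 = 8
Total dim = 2^8 = 256
Even subalgebra dim = 2^7 = 128
n is even, so center dim = 1
Sum = 256 + 128 + 1 = 385


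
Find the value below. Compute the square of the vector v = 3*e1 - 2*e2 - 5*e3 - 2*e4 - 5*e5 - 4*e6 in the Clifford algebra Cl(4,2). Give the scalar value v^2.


v^2 = sum of c_i^2 * e_i^2
Positive signature terms (e_i^2 = +1): 3^2 + (-2)^2 + (-5)^2 + (-2)^2 = 42
Negative signature terms (e_j^2 = -1): (-5)^2 + (-4)^2 = 41
v^2 = 42 - 41 = 1


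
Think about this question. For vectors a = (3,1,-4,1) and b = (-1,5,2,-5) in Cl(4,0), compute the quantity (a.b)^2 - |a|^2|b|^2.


a . b = 3*(-1) + 1*5 + (-4)*2 + 1*(-5)
= -3 + 5 + (-8) + (-5) = -11
|a|^2 = 3^2 + 1^2 + (-4)^2 + 1^2 = 27
|b|^2 = (-1)^2 + 5^2 + 2^2 + (-5)^2 = 55
(a.b)^2 = (-11)^2 = 121
|a|^2 * |b|^2 = 27 * 55 = 1485
Result = 121 - 1485 = -1364


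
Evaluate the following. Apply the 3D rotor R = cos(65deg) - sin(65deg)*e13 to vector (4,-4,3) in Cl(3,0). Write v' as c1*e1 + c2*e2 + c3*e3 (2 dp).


Rotor R = cos(65deg) - sin(65deg)*e13
Rotation angle theta = 2 * 65 = 130 degrees in the e13 plane (e1 -> e3).
The component perpendicular to the plane (e2) is invariant: v'_2 = v2 = -4.00
cos(130deg) = -0.6428, sin(130deg) = 0.7660
v'_1 = v1*cos(theta) - v3*sin(theta) = 4*(-0.6428) - 3*0.7660 = -4.87
v'_3 = v1*sin(theta) + v3*cos(theta) = 4*0.7660 + 3*(-0.6428) = 1.14
v' = -4.87*e1 - 4.00*e2 + 1.14*e3


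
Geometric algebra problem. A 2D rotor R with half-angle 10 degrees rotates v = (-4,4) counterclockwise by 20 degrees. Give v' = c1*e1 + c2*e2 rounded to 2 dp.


Rotor R = cos(10deg) - sin(10deg)*e12
Rotation angle theta = 2 * 10 = 20 degrees
v' = R*v*~R rotates v by theta.
cos(20deg) = 0.9397, sin(20deg) = 0.3420
v'_1 = -4*cos(20deg) - 4*sin(20deg)
= -4*0.9397 - 4*0.3420
= -5.13
v'_2 = -4*sin(20deg) + 4*cos(20deg)
= -4*0.3420 + 4*0.9397
= 2.39
v' = -5.13*e1 + 2.39*e2


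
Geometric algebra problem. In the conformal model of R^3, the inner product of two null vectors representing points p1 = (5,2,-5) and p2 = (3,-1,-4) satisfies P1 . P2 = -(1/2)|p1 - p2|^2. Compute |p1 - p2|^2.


p1 - p2 = (2, 3, -1)
|p1 - p2|^2 = 2^2 + 3^2 + (-1)^2
= 4 + 9 + 1
= 14


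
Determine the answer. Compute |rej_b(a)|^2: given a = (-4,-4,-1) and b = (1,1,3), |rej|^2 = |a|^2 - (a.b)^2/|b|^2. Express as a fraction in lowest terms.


|a|^2 = (-4)^2 + (-4)^2 + (-1)^2 = 33
|b|^2 = 1^2 + 1^2 + 3^2 = 11
a . b = (-4)*1 + (-4)*1 + (-1)*3 = -11
(a.b)^2 = (-11)^2 = 121
|rej|^2 = 33 - 121/11
= (363 - 121)/11
= 242/11
In lowest terms: 22/1


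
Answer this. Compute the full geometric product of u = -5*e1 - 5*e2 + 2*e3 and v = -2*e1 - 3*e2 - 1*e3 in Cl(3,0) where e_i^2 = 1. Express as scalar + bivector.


In Cl(3,0): e_i^2 = 1, e_ie_j = -e_je_i for i != j.
Scalar part = u . v = (-5)*(-2) + (-5)*(-3) + 2*(-1)
= 10 + 15 + (-2) = 23
e12 coeff = (-5)*(-3) - (-5)*(-2) = 15 - 10 = 5
e13 coeff = (-5)*(-1) - 2*(-2) = 5 - (-4) = 9
e23 coeff = (-5)*(-1) - 2*(-3) = 5 - (-6) = 11
uv = 23 + 5*e12 + 9*e13 + 11*e23


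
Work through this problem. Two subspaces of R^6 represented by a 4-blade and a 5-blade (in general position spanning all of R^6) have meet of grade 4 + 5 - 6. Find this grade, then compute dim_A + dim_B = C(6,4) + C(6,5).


Meet grade = grade(A) + grade(B) - n
= 4 + 5 - 6 = 3
C(6,4) = 15
C(6,5) = 6
dim_A + dim_B = 15 + 6 = 21


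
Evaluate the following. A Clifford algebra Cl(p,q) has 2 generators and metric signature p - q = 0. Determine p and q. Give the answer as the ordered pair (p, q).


We need p + q = 2 and p - q = 0.
Adding: 2p = 2 + 0 = 2, so p = 1.
Then q = 2 - 1 = 1.
(p, q) = (1, 1)


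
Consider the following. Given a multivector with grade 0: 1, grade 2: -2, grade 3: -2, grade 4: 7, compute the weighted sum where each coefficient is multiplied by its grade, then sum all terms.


Grade-weighted sum = sum of grade_k * coefficient_k
0*1 = 0
2*(-2) = -4
3*(-2) = -6
4*7 = 28
Total = 0 + (-4) + (-6) + 28 = 18


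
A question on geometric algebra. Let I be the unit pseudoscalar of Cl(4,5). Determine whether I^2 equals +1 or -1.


The pseudoscalar I = e1...e_n (product of all n generators) of Cl(p,q) satisfies I^2 = (-1)^(q + n(n-1)/2).
p = 4, q = 5, n = p + q = 9
n(n-1)/2 = 9 * 8 / 2 = 36
Exponent = q + n(n-1)/2 = 5 + 36 = 41
I^2 = (-1)^41 = -1


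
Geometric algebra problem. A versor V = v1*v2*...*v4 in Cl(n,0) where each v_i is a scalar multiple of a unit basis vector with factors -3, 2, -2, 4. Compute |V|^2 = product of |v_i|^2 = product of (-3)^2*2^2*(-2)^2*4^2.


Each vector v_i has |v_i|^2 = s_i^2
Squared scales: (-3)^2 = 9, 2^2 = 4, (-2)^2 = 4, 4^2 = 16
|V|^2 = 9 * 4 * 4 * 16
= 2304


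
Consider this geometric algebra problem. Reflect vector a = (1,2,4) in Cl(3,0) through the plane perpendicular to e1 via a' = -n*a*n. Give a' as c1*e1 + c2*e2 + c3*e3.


Reflection formula: a' = -n*a*n, with n = e1 (unit vector, n^2 = 1).
For reflection through hyperplane perp to e1:
The component along e1 flips sign, others stay.
a = (1, 2, 4)
a' = (-1, 2, 4)
a' = -1*e1 + 2*e2 + 4*e3


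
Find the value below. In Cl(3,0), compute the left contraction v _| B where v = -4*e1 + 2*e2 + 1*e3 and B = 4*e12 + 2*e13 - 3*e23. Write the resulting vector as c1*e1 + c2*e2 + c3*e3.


Left contraction v _| B = <vB>_1 (grade-1 part of the geometric product vB).
Using e1_|e12 = e2, e2_|e12 = -e1, e1_|e13 = e3, e3_|e13 = -e1, e2_|e23 = e3, e3_|e23 = -e2:
e1 coeff: -v2*b12 - v3*b13 = -(2)*(4) - (1)*(2) = -10
e2 coeff: v1*b12 - v3*b23 = (-4)*(4) - (1)*(-3) = -13
e3 coeff: v1*b13 + v2*b23 = (-4)*(2) + (2)*(-3) = -14
v _| B = -10*e1 - 13*e2 - 14*e3


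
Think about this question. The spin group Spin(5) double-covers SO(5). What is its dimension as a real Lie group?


Spin(n) double-covers SO(n); both have Lie algebra so(n) of dimension n(n-1)/2.
n = 5
n(n-1) = 5 * 4 = 20
dim Spin(5) = 20/2 = 10


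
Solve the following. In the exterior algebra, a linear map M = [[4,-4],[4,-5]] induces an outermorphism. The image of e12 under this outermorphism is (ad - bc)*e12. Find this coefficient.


The outermorphism of a linear map f sends e1^e2 to f(e1)^f(e2).
f(e1) = 4*e1 + 4*e2
f(e2) = -4*e1 - 5*e2
f(e1) ^ f(e2) = (4*e1 + 4*e2) ^ (-4*e1 - 5*e2)
= 4*(-5)*e12 + 4*(-4)*e21
= (-20 - (-16))*e12
= -4*e12
Coefficient = -4


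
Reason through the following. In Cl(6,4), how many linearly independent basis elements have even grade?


Even subalgebra dimension = 2^(n-1)
n = 6 + 4 = 10
2^(10 - 1) = 2^9 = 512
Verification: sum of C(10,k) for even k = 1 + 45 + 210 + 210 + 45 + 1 = 512
Result = 512


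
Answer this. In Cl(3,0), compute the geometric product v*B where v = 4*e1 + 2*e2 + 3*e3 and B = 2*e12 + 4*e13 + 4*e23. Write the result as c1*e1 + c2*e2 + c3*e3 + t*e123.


vB has grade-1 (vector) and grade-3 (trivector) parts: vB = (v _| B) + (v ^ B).
Vector part <vB>_1:
  e1: -v2*b12 - v3*b13 = -(2)*(2) - (3)*(4) = -16
  e2: v1*b12 - v3*b23 = (4)*(2) - (3)*(4) = -4
  e3: v1*b13 + v2*b23 = (4)*(4) + (2)*(4) = 24
Trivector part <vB>_3:
  e123: v1*b23 - v2*b13 + v3*b12 = (4)*(4) - (2)*(4) + (3)*(2) = 14
vB = -16*e1 - 4*e2 + 24*e3 + 14*e123


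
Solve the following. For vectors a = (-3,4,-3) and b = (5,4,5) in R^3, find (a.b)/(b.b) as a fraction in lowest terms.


Projection coefficient = (a . b) / (b . b)
a . b = (-3)*5 + 4*4 + (-3)*5
= -15 + 16 + (-15) = -14
b . b = 5^2 + 4^2 + 5^2
= 25 + 16 + 25 = 66
Coefficient = -14/66
In lowest terms: -7/33


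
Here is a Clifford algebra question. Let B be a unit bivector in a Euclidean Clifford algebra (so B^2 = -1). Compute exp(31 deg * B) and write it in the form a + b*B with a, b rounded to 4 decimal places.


For a unit bivector B with B^2 = -1, the exponential series gives
e^(theta*B) = cos(theta) + sin(theta)*B (the GA analogue of Euler's formula).
theta = 31 degrees = 0.541052 rad
cos(31 deg) = 0.8572
sin(31 deg) = 0.5150
exp(theta*B) = 0.8572 + 0.5150*B


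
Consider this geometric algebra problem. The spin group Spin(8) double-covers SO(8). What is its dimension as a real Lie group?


Spin(n) double-covers SO(n); both have Lie algebra so(n) of dimension n(n-1)/2.
n = 8
n(n-1) = 8 * 7 = 56
dim Spin(8) = 56/2 = 28


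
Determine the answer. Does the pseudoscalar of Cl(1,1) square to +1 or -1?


The pseudoscalar I = e1...e_n (product of all n generators) of Cl(p,q) satisfies I^2 = (-1)^(q + n(n-1)/2).
p = 1, q = 1, n = p + q = 2
n(n-1)/2 = 2 * 1 / 2 = 1
Exponent = q + n(n-1)/2 = 1 + 1 = 2
I^2 = (-1)^2 = +1


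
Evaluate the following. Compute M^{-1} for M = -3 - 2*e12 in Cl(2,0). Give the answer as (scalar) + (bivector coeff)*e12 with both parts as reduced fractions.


M = -3 - 2*e12, where e12^2 = -1.
Since M commutes with its reverse ~M = a - b*e12, M * ~M = a^2 - b^2*e12^2 = a^2 + b^2.
So M^{-1} = ~M / (a^2 + b^2) = (a - b*e12)/(a^2 + b^2).
a^2 + b^2 = 9 + 4 = 13
Scalar part = -3/13 = -3/13
Bivector coeff = 2/13 = 2/13
M^{-1} = -3/13 + 2/13*e12


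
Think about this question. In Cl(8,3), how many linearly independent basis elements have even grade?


Even subalgebra dimension = 2^(n-1)
n = 8 + 3 = 11
2^(11 - 1) = 2^10 = 1024
Verification: sum of C(11,k) for even k = 1 + 55 + 330 + 462 + 165 + 11 = 1024
Result = 1024


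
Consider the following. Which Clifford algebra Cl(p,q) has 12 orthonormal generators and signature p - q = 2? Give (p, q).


We need p + q = 12 and p - q = 2.
Adding: 2p = 12 + 2 = 14, so p = 7.
Then q = 12 - 7 = 5.
(p, q) = (7, 5)


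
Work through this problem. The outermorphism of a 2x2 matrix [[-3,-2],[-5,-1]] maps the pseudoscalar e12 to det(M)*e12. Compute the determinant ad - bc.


The outermorphism of a linear map f sends e1^e2 to f(e1)^f(e2).
f(e1) = -3*e1 - 5*e2
f(e2) = -2*e1 - 1*e2
f(e1) ^ f(e2) = (-3*e1 - 5*e2) ^ (-2*e1 - 1*e2)
= (-3)*(-1)*e12 + (-5)*(-2)*e21
= (3 - 10)*e12
= -7*e12
Coefficient = -7


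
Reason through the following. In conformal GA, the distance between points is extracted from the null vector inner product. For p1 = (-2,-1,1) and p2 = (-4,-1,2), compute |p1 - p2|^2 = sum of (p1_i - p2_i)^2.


p1 - p2 = (2, 0, -1)
|p1 - p2|^2 = 2^2 + 0^2 + (-1)^2
= 4 + 0 + 1
= 5


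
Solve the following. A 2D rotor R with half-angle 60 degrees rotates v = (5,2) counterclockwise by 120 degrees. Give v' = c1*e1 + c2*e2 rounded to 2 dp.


Rotor R = cos(60deg) - sin(60deg)*e12
Rotation angle theta = 2 * 60 = 120 degrees
v' = R*v*~R rotates v by theta.
cos(120deg) = -0.5000, sin(120deg) = 0.8660
v'_1 = 5*cos(120deg) - 2*sin(120deg)
= 5*(-0.5000) - 2*0.8660
= -4.23
v'_2 = 5*sin(120deg) + 2*cos(120deg)
= 5*0.8660 + 2*(-0.5000)
= 3.33
v' = -4.23*e1 + 3.33*e2


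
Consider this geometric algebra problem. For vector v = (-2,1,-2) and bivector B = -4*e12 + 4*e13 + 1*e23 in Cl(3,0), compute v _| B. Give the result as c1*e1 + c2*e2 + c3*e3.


Left contraction v _| B = <vB>_1 (grade-1 part of the geometric product vB).
Using e1_|e12 = e2, e2_|e12 = -e1, e1_|e13 = e3, e3_|e13 = -e1, e2_|e23 = e3, e3_|e23 = -e2:
e1 coeff: -v2*b12 - v3*b13 = -(1)*(-4) - (-2)*(4) = 12
e2 coeff: v1*b12 - v3*b23 = (-2)*(-4) - (-2)*(1) = 10
e3 coeff: v1*b13 + v2*b23 = (-2)*(4) + (1)*(1) = -7
v _| B = 12*e1 + 10*e2 - 7*e3


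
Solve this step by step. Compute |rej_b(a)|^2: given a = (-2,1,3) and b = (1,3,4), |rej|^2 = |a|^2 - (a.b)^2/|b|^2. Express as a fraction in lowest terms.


|a|^2 = (-2)^2 + 1^2 + 3^2 = 14
|b|^2 = 1^2 + 3^2 + 4^2 = 26
a . b = (-2)*1 + 1*3 + 3*4 = 13
(a.b)^2 = 13^2 = 169
|rej|^2 = 14 - 169/26
= (364 - 169)/26
= 195/26
In lowest terms: 15/2


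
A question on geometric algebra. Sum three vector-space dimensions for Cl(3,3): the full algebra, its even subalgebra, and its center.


n = 3 + 3 = 6
Total dim = 2^6 = 64
Even subalgebra dim = 2^5 = 32
n is even, so center dim = 1
Sum = 64 + 32 + 1 = 97


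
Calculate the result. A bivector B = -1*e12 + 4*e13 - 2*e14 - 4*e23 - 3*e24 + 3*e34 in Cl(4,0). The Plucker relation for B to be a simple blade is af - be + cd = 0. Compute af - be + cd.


Plucker relation: af - be + cd
a*f = (-1)*3 = -3
b*e = 4*(-3) = -12
c*d = (-2)*(-4) = 8
af - be + cd = -3 - (-12) + 8
= 17


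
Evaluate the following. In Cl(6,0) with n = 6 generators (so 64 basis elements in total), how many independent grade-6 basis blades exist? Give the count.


Number of grade-k basis blades in Cl(p,q) with n = p + q is C(n, k).
n = 6 + 0 = 6
C(6, 6) = 6! / (6! * 0!)
= 720 / (720 * 1)
= 1


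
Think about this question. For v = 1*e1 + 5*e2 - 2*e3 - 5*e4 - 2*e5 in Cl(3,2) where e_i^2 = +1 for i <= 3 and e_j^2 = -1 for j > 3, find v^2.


v^2 = sum of c_i^2 * e_i^2
Positive signature terms (e_i^2 = +1): 1^2 + 5^2 + (-2)^2 = 30
Negative signature terms (e_j^2 = -1): (-5)^2 + (-2)^2 = 29
v^2 = 30 - 29 = 1


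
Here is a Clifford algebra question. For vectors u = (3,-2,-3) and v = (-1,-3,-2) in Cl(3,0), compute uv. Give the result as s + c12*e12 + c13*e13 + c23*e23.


In Cl(3,0): e_i^2 = 1, e_ie_j = -e_je_i for i != j.
Scalar part = u . v = 3*(-1) + (-2)*(-3) + (-3)*(-2)
= -3 + 6 + 6 = 9
e12 coeff = 3*(-3) - (-2)*(-1) = -9 - 2 = -11
e13 coeff = 3*(-2) - (-3)*(-1) = -6 - 3 = -9
e23 coeff = (-2)*(-2) - (-3)*(-3) = 4 - 9 = -5
uv = 9 - 11*e12 - 9*e13 - 5*e23


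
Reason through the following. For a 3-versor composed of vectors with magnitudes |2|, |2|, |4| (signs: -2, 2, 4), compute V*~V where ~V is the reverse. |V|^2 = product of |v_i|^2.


Each vector v_i has |v_i|^2 = s_i^2
Squared scales: (-2)^2 = 4, 2^2 = 4, 4^2 = 16
|V|^2 = 4 * 4 * 16
= 256


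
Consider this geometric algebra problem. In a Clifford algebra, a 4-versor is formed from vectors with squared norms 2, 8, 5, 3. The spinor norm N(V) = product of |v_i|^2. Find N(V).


Spinor norm N(V) = |v1|^2 * |v2|^2 * ... * |v4|^2
= 2 * 8 * 5 * 3
Running product: 2, 16, 80, 240
N(V) = 240


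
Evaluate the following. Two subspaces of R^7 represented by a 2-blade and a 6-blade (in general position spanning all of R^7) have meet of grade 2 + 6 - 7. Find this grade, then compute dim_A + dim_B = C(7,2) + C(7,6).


Meet grade = grade(A) + grade(B) - n
= 2 + 6 - 7 = 1
C(7,2) = 21
C(7,6) = 7
dim_A + dim_B = 21 + 7 = 28


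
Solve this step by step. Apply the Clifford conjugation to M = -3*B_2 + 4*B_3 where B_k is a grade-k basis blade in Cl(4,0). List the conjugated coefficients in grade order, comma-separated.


Clifford conjugate sign for grade k: (-1)^(k(k+1)/2)
Grade 2: (-1)^(2*3/2) = (-1)^3 = -1, coeff -3 -> 3
Grade 3: (-1)^(3*4/2) = (-1)^6 = 1, coeff 4 -> 4
Conjugated coefficients: 3, 4


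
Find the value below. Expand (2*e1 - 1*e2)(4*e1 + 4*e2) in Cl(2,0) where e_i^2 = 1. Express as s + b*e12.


Expand: (2*e1 - 1*e2)(4*e1 + 4*e2)
= 2*4*e1e1 + 2*4*e1e2 + (-1)*4*e2e1 + (-1)*4*e2e2
Using e1^2 = e2^2 = 1, e2e1 = -e1e2:
Scalar part s = 2*4 + (-1)*4 = 8 + (-4) = 4
Bivector part b = 2*4 - (-1)*4 = 8 - (-4) = 12
uv = 4 + 12*e12


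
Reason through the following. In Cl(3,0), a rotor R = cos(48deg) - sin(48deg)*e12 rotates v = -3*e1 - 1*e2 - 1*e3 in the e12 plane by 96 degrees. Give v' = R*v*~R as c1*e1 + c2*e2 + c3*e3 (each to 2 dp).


Rotor R = cos(48deg) - sin(48deg)*e12
Rotation angle theta = 2 * 48 = 96 degrees in the e12 plane (e1 -> e2).
The component perpendicular to the plane (e3) is invariant: v'_3 = v3 = -1.00
cos(96deg) = -0.1045, sin(96deg) = 0.9945
v'_1 = v1*cos(theta) - v2*sin(theta) = -3*(-0.1045) - (-1)*0.9945 = 1.31
v'_2 = v1*sin(theta) + v2*cos(theta) = -3*0.9945 + (-1)*(-0.1045) = -2.88
v' = 1.31*e1 - 2.88*e2 - 1.00*e3


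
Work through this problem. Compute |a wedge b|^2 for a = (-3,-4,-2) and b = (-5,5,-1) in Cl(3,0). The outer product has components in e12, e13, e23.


a wedge b = (a1*b2 - a2*b1)*e12 + (a1*b3 - a3*b1)*e13 + (a2*b3 - a3*b2)*e23
e12 coeff: (-3)*5 - (-4)*(-5) = -15 - 20 = -35
e13 coeff: (-3)*(-1) - (-2)*(-5) = 3 - 10 = -7
e23 coeff: (-4)*(-1) - (-2)*5 = 4 - (-10) = 14
|a wedge b|^2 = (-35)^2 + (-7)^2 + 14^2
= 1225 + 49 + 196
= 1470


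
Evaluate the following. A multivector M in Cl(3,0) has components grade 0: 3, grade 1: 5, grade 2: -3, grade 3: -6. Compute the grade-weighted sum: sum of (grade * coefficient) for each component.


Grade-weighted sum = sum of grade_k * coefficient_k
0*3 = 0
1*5 = 5
2*(-3) = -6
3*(-6) = -18
Total = 0 + 5 + (-6) + (-18) = -19


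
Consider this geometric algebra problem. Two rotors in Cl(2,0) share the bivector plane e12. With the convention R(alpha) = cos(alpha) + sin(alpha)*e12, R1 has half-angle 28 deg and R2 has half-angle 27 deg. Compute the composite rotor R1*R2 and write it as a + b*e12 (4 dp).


Same-plane rotors commute and their half-angles add:
R1*R2 = cos(a1 + a2) + sin(a1 + a2)*e12.
a1 + a2 = 28 + 27 = 55 deg
cos(55 deg) = 0.5736
sin(55 deg) = 0.8192
R1*R2 = 0.5736 + 0.8192*e12


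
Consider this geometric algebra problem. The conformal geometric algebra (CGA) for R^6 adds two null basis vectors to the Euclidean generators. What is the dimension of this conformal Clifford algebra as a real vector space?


The conformal model of R^6 uses Cl(7,1): the 6 Euclidean generators plus two extra orthogonal generators e+ (e+^2 = +1) and e- (e-^2 = -1), from which the null vectors e0, einf are built.
Number of generators m = 6 + 2 = 8.
dim Cl(p,q) = 2^m = 2^8 = 256


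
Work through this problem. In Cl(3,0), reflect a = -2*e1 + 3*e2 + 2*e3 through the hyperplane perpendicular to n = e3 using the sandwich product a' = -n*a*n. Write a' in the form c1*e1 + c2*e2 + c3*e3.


Reflection formula: a' = -n*a*n, with n = e3 (unit vector, n^2 = 1).
For reflection through hyperplane perp to e3:
The component along e3 flips sign, others stay.
a = (-2, 3, 2)
a' = (-2, 3, -2)
a' = -2*e1 + 3*e2 - 2*e3


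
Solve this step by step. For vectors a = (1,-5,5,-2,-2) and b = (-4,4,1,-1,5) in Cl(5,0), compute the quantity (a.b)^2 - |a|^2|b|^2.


a . b = 1*(-4) + (-5)*4 + 5*1 + (-2)*(-1) + (-2)*5
= -4 + (-20) + 5 + 2 + (-10) = -27
|a|^2 = 1^2 + (-5)^2 + 5^2 + (-2)^2 + (-2)^2 = 59
|b|^2 = (-4)^2 + 4^2 + 1^2 + (-1)^2 + 5^2 = 59
(a.b)^2 = (-27)^2 = 729
|a|^2 * |b|^2 = 59 * 59 = 3481
Result = 729 - 3481 = -2752


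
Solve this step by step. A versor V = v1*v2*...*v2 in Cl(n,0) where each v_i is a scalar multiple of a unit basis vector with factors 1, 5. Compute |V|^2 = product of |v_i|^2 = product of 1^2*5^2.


Each vector v_i has |v_i|^2 = s_i^2
Squared scales: 1^2 = 1, 5^2 = 25
|V|^2 = 1 * 25
= 25


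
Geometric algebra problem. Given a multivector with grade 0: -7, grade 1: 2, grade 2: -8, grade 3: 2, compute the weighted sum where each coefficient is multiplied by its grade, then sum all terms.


Grade-weighted sum = sum of grade_k * coefficient_k
0*(-7) = 0
1*2 = 2
2*(-8) = -16
3*2 = 6
Total = 0 + 2 + (-16) + 6 = -8


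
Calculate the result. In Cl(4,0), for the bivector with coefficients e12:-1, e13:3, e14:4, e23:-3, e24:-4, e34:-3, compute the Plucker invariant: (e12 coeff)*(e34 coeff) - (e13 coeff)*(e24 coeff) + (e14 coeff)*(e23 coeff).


Plucker relation: af - be + cd
a*f = (-1)*(-3) = 3
b*e = 3*(-4) = -12
c*d = 4*(-3) = -12
af - be + cd = 3 - (-12) + (-12)
= 3


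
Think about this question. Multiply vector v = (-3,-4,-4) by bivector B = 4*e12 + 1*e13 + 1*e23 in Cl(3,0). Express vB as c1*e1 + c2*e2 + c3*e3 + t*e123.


vB has grade-1 (vector) and grade-3 (trivector) parts: vB = (v _| B) + (v ^ B).
Vector part <vB>_1:
  e1: -v2*b12 - v3*b13 = -(-4)*(4) - (-4)*(1) = 20
  e2: v1*b12 - v3*b23 = (-3)*(4) - (-4)*(1) = -8
  e3: v1*b13 + v2*b23 = (-3)*(1) + (-4)*(1) = -7
Trivector part <vB>_3:
  e123: v1*b23 - v2*b13 + v3*b12 = (-3)*(1) - (-4)*(1) + (-4)*(4) = -15
vB = 20*e1 - 8*e2 - 7*e3 - 15*e123


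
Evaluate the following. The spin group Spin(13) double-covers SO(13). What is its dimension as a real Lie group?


Spin(n) double-covers SO(n); both have Lie algebra so(n) of dimension n(n-1)/2.
n = 13
n(n-1) = 13 * 12 = 156
dim Spin(13) = 156/2 = 78


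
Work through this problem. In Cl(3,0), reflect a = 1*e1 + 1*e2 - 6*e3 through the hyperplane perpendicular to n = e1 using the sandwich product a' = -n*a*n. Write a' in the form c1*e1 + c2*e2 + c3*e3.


Reflection formula: a' = -n*a*n, with n = e1 (unit vector, n^2 = 1).
For reflection through hyperplane perp to e1:
The component along e1 flips sign, others stay.
a = (1, 1, -6)
a' = (-1, 1, -6)
a' = -1*e1 + 1*e2 - 6*e3


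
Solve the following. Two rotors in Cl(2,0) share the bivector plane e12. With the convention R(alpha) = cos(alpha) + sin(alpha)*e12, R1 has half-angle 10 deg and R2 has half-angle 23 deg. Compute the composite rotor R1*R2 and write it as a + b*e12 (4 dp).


Same-plane rotors commute and their half-angles add:
R1*R2 = cos(a1 + a2) + sin(a1 + a2)*e12.
a1 + a2 = 10 + 23 = 33 deg
cos(33 deg) = 0.8387
sin(33 deg) = 0.5446
R1*R2 = 0.8387 + 0.5446*e12


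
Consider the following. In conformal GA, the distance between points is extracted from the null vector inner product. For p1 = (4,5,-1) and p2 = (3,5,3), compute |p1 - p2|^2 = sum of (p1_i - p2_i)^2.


p1 - p2 = (1, 0, -4)
|p1 - p2|^2 = 1^2 + 0^2 + (-4)^2
= 1 + 0 + 16
= 17


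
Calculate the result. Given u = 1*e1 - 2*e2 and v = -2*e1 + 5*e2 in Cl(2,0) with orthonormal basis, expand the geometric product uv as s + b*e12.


Expand: (1*e1 - 2*e2)(-2*e1 + 5*e2)
= 1*(-2)*e1e1 + 1*5*e1e2 + (-2)*(-2)*e2e1 + (-2)*5*e2e2
Using e1^2 = e2^2 = 1, e2e1 = -e1e2:
Scalar part s = 1*(-2) + (-2)*5 = -2 + (-10) = -12
Bivector part b = 1*5 - (-2)*(-2) = 5 - 4 = 1
uv = -12 + 1*e12


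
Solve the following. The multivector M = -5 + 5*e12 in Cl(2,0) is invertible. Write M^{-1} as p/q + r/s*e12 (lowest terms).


M = -5 + 5*e12, where e12^2 = -1.
Since M commutes with its reverse ~M = a - b*e12, M * ~M = a^2 - b^2*e12^2 = a^2 + b^2.
So M^{-1} = ~M / (a^2 + b^2) = (a - b*e12)/(a^2 + b^2).
a^2 + b^2 = 25 + 25 = 50
Scalar part = -5/50 = -1/10
Bivector coeff = -5/50 = -1/10
M^{-1} = -1/10 - 1/10*e12


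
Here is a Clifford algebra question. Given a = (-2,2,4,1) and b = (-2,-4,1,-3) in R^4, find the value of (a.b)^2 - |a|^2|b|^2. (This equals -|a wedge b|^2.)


a . b = (-2)*(-2) + 2*(-4) + 4*1 + 1*(-3)
= 4 + (-8) + 4 + (-3) = -3
|a|^2 = (-2)^2 + 2^2 + 4^2 + 1^2 = 25
|b|^2 = (-2)^2 + (-4)^2 + 1^2 + (-3)^2 = 30
(a.b)^2 = (-3)^2 = 9
|a|^2 * |b|^2 = 25 * 30 = 750
Result = 9 - 750 = -741


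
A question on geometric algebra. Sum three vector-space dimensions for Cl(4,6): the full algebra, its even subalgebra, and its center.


n = 4 + 6 = 10
Total dim = 2^10 = 1024
Even subalgebra dim = 2^9 = 512
n is even, so center dim = 1
Sum = 1024 + 512 + 1 = 1537


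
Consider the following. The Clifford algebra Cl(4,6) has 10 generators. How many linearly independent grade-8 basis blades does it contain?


Number of grade-k basis blades in Cl(p,q) with n = p + q is C(n, k).
n = 4 + 6 = 10
C(10, 8) = 10! / (8! * 2!)
= 3628800 / (40320 * 2)
= 45


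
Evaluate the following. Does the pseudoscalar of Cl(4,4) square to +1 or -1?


The pseudoscalar I = e1...e_n (product of all n generators) of Cl(p,q) satisfies I^2 = (-1)^(q + n(n-1)/2).
p = 4, q = 4, n = p + q = 8
n(n-1)/2 = 8 * 7 / 2 = 28
Exponent = q + n(n-1)/2 = 4 + 28 = 32
I^2 = (-1)^32 = +1


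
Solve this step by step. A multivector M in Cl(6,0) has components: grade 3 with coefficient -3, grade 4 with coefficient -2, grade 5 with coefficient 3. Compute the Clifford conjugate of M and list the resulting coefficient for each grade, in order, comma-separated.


Clifford conjugate sign for grade k: (-1)^(k(k+1)/2)
Grade 3: (-1)^(3*4/2) = (-1)^6 = 1, coeff -3 -> -3
Grade 4: (-1)^(4*5/2) = (-1)^10 = 1, coeff -2 -> -2
Grade 5: (-1)^(5*6/2) = (-1)^15 = -1, coeff 3 -> -3
Conjugated coefficients: -3, -2, -3


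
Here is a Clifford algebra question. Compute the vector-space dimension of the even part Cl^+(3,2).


Even subalgebra dimension = 2^(n-1)
n = 3 + 2 = 5
2^(5 - 1) = 2^4 = 16
Verification: sum of C(5,k) for even k = 1 + 10 + 5 = 16
Result = 16


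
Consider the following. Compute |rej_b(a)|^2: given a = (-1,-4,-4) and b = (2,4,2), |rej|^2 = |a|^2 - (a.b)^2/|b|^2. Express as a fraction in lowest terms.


|a|^2 = (-1)^2 + (-4)^2 + (-4)^2 = 33
|b|^2 = 2^2 + 4^2 + 2^2 = 24
a . b = (-1)*2 + (-4)*4 + (-4)*2 = -26
(a.b)^2 = (-26)^2 = 676
|rej|^2 = 33 - 676/24
= (792 - 676)/24
= 116/24
In lowest terms: 29/6


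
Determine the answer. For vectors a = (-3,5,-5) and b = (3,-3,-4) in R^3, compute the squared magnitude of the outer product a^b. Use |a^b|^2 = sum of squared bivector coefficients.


a wedge b = (a1*b2 - a2*b1)*e12 + (a1*b3 - a3*b1)*e13 + (a2*b3 - a3*b2)*e23
e12 coeff: (-3)*(-3) - 5*3 = 9 - 15 = -6
e13 coeff: (-3)*(-4) - (-5)*3 = 12 - (-15) = 27
e23 coeff: 5*(-4) - (-5)*(-3) = -20 - 15 = -35
|a wedge b|^2 = (-6)^2 + 27^2 + (-35)^2
= 36 + 729 + 1225
= 1990


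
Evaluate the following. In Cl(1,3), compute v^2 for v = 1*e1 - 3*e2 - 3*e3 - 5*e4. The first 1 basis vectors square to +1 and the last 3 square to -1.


v^2 = sum of c_i^2 * e_i^2
Positive signature terms (e_i^2 = +1): 1^2 = 1
Negative signature terms (e_j^2 = -1): (-3)^2 + (-3)^2 + (-5)^2 = 43
v^2 = 1 - 43 = -42


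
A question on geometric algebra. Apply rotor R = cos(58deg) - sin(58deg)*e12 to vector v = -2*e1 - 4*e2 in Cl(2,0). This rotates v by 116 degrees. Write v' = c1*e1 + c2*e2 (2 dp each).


Rotor R = cos(58deg) - sin(58deg)*e12
Rotation angle theta = 2 * 58 = 116 degrees
v' = R*v*~R rotates v by theta.
cos(116deg) = -0.4384, sin(116deg) = 0.8988
v'_1 = -2*cos(116deg) - (-4)*sin(116deg)
= -2*(-0.4384) - (-4)*0.8988
= 4.47
v'_2 = -2*sin(116deg) + (-4)*cos(116deg)
= -2*0.8988 + (-4)*(-0.4384)
= -0.04
v' = 4.47*e1 - 0.04*e2


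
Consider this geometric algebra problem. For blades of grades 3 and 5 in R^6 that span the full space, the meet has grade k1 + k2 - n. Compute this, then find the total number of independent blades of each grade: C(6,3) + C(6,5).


Meet grade = grade(A) + grade(B) - n
= 3 + 5 - 6 = 2
C(6,3) = 20
C(6,5) = 6
dim_A + dim_B = 20 + 6 = 26


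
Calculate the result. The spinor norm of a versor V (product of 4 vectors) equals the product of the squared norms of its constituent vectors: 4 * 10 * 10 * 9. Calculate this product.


Spinor norm N(V) = |v1|^2 * |v2|^2 * ... * |v4|^2
= 4 * 10 * 10 * 9
Running product: 4, 40, 400, 3600
N(V) = 3600


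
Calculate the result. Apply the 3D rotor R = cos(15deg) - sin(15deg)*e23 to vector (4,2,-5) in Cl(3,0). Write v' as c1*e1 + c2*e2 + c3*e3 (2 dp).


Rotor R = cos(15deg) - sin(15deg)*e23
Rotation angle theta = 2 * 15 = 30 degrees in the e23 plane (e2 -> e3).
The component perpendicular to the plane (e1) is invariant: v'_1 = v1 = 4.00
cos(30deg) = 0.8660, sin(30deg) = 0.5000
v'_2 = v2*cos(theta) - v3*sin(theta) = 2*0.8660 - (-5)*0.5000 = 4.23
v'_3 = v2*sin(theta) + v3*cos(theta) = 2*0.5000 + (-5)*0.8660 = -3.33
v' = 4.00*e1 + 4.23*e2 - 3.33*e3
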